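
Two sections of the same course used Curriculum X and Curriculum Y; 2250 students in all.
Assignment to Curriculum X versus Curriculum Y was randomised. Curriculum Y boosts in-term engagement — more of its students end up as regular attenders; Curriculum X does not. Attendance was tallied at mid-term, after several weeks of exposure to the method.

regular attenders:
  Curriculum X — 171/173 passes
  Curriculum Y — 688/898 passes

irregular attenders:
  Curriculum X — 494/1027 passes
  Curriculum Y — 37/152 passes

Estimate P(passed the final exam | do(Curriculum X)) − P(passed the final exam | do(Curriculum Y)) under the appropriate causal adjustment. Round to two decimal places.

-0.14

Curriculum X is higher inside every mid-term attendance stratum but Curriculum Y is higher in aggregate. Whether to stratify depends on how mid-term attendance relates to the teaching method.
Stratifying would compare teaching methods among students the teaching methods themselves sorted into mid-term attendance groups — a form of selection on an intermediate. The unconditioned pooled rates give the total causal effect.
The causal difference is the pooled difference: 0.554 − 0.690 = -0.136.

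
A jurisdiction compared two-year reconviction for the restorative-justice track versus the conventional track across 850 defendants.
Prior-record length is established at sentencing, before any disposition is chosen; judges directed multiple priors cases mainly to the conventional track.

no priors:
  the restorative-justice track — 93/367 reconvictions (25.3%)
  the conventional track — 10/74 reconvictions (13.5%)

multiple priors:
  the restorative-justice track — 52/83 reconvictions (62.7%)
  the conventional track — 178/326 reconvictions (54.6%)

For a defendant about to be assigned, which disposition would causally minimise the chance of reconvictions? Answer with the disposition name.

the conventional track is lower inside every prior-record length stratum but the restorative-justice track is lower in aggregate. Whether to stratify depends on how prior-record length relates to the disposition.
Prior-record length is set before the disposition has any effect — it is not caused by the disposition — and it independently drives the outcome. That makes it a confounder, so the causal comparison is within prior-record length levels.
Within each level — no priors: 25.3% vs 13.5%; multiple priors: 62.7% vs 54.6% — the conventional track is lower every time.

the conventional track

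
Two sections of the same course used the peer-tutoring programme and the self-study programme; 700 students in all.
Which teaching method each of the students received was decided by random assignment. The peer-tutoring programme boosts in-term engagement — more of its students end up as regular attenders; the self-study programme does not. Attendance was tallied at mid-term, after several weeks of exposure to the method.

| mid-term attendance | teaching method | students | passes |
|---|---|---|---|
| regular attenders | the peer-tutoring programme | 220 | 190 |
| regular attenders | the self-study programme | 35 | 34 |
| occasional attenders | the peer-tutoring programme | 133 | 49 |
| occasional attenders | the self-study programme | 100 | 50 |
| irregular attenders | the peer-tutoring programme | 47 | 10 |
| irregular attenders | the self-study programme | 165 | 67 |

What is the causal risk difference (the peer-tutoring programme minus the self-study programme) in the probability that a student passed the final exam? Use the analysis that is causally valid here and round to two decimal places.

+0.12

Within every mid-term attendance level the self-study programme has the higher rate, yet pooled the peer-tutoring programme does — Simpson's reversal.
Mid-term attendance lies on the pathway teaching method → mid-term attendance → outcome, so adjusting for it blocks the indirect effect. For the total causal effect of teaching method, use the unadjusted pooled rates.
The causal difference is the pooled difference: 0.623 − 0.503 = +0.119.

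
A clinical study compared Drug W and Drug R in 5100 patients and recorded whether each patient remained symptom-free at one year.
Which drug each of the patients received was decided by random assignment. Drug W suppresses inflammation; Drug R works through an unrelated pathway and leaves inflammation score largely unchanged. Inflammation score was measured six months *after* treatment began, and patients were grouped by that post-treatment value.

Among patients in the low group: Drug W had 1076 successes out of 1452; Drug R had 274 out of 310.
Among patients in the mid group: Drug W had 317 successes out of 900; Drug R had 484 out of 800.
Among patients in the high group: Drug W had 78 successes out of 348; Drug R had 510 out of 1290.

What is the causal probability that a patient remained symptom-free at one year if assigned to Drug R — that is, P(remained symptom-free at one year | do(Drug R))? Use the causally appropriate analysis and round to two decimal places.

Because the drug influences inflammation score, inflammation score is a post-treatment mediator, not a confounder. Stratifying on it would bias the estimate; the causal effect is the crude pooled difference.
So P(outcome | do(Drug R)) is just the pooled rate for Drug R: 1268/2400 = 0.528.

0.53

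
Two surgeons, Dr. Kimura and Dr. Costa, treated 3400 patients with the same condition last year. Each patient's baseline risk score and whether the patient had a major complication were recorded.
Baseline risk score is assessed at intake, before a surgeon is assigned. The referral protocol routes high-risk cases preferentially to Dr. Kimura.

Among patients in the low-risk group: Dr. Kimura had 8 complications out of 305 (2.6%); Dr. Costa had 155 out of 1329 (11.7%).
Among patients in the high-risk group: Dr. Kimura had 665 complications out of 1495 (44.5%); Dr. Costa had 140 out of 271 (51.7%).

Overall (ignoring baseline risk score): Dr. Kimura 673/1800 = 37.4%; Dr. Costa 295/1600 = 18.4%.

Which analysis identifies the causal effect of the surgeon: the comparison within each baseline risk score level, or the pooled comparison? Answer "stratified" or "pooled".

stratified

The stratified and pooled comparisons disagree (Dr. Kimura wins within each baseline risk score; Dr. Costa wins overall), so the answer turns on the causal role of baseline risk score.
The imbalance in baseline risk score arose from how patients were allocated, not from anything the surgeon did; and baseline risk score independently affects the outcome. The pooled gap is confounded — condition on baseline risk score.
Within each level — low-risk: 2.6% vs 11.7%; high-risk: 44.5% vs 51.7% — Dr. Kimura is lower every time.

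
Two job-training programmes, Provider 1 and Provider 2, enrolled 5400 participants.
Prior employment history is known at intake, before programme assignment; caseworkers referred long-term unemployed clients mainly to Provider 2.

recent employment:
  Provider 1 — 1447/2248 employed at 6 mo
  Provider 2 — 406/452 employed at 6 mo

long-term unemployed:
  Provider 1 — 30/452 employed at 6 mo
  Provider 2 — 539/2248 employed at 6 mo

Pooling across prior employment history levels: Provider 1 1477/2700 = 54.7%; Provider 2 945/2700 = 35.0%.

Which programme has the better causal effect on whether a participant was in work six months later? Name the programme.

Provider 2

Nothing the programme does changes prior employment history; the imbalance is an allocation artefact. With prior employment history also predicting the outcome, the pooled figure is confounded, and the within-stratum comparison is the causal one.
Within each level — recent employment: 64.4% vs 89.8%; long-term unemployed: 6.6% vs 24.0% — Provider 2 is higher every time.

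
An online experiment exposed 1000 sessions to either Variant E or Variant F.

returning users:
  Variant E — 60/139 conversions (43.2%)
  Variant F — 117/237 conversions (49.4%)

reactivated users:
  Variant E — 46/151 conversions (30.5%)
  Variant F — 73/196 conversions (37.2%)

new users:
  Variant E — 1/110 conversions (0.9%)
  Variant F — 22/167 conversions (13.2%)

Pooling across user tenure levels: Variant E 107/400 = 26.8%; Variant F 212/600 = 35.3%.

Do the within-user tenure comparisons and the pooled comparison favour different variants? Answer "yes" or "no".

Within each user tenure level (returning users 43.2% vs 49.4%; reactivated users 30.5% vs 37.2%; new users 0.9% vs 13.2%), Variant F has the higher rate every time. Pooled: 26.8% vs 35.3% — Variant F has the higher rate overall. They agree.

no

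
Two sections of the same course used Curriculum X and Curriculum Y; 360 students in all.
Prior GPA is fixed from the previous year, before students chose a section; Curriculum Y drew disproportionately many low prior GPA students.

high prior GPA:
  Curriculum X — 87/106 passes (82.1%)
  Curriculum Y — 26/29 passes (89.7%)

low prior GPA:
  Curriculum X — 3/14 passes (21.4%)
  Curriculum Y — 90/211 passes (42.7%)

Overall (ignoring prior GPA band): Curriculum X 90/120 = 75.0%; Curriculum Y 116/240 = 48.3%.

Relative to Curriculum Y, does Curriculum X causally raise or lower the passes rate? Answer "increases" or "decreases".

decreases

Prior GPA band differs across teaching methods for reasons unrelated to any effect of the teaching method itself, and it separately predicts the outcome — a classic confounder. We must compare within prior GPA band levels.
Within each level — high prior GPA: 82.1% vs 89.7%; low prior GPA: 21.4% vs 42.7% — Curriculum Y is higher every time.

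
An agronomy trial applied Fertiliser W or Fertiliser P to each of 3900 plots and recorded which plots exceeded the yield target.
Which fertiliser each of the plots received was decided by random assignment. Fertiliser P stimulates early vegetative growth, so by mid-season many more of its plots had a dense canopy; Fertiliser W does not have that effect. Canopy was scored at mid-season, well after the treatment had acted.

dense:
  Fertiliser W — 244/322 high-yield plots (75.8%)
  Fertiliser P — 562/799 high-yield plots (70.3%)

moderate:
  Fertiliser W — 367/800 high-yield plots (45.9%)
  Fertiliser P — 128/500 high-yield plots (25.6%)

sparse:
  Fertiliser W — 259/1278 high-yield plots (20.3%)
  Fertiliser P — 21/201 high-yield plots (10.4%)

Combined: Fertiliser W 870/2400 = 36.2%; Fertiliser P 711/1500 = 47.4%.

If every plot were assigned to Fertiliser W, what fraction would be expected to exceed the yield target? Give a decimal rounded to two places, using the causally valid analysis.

The stratified and pooled comparisons disagree (Fertiliser W wins within each mid-season canopy; Fertiliser P wins overall), so the answer turns on the causal role of mid-season canopy.
Stratifying would compare fertilisers among plots the fertilisers themselves sorted into mid-season canopy groups — a form of selection on an intermediate. The unconditioned pooled rates give the total causal effect.
So P(outcome | do(Fertiliser W)) is just the pooled rate for Fertiliser W: 870/2400 = 0.362.

0.36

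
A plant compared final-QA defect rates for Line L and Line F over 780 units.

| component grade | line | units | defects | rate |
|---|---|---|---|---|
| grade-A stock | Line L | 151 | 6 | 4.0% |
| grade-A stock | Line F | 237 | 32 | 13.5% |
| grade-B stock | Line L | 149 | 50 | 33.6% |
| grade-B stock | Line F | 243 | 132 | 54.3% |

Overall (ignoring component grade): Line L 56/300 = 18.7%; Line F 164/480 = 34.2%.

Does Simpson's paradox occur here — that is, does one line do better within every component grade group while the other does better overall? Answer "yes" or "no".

no

Within each component grade level (grade-A stock 4.0% vs 13.5%; grade-B stock 33.6% vs 54.3%), Line L has the lower rate every time. Pooled: 18.7% vs 34.2% — Line L has the lower rate overall. They agree.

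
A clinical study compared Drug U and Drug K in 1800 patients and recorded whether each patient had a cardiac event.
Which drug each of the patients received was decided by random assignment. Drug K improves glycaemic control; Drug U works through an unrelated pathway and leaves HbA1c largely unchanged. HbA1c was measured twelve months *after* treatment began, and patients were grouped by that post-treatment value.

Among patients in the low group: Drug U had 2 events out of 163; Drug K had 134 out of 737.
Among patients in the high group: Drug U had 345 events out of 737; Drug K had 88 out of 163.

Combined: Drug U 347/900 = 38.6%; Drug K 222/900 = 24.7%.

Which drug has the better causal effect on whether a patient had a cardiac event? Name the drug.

Drug K

HbA1c is downstream of the drug. One should not condition on a consequence of treatment, so the overall rates are the right comparison.
Pooled: Drug U 38.6% vs Drug K 24.7%; Drug K is lower overall.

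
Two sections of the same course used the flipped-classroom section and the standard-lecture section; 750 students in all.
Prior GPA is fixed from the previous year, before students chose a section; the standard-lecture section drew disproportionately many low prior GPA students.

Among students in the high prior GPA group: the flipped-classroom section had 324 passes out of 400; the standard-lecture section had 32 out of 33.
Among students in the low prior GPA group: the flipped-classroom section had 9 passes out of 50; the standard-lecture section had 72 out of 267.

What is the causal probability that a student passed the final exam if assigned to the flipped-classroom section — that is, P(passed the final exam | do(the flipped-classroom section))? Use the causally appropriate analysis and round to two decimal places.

Since prior GPA band is a pre-existing factor (not a product of the teaching method) and it affects the outcome on its own, it is a confounder. The stratified rates, not the pooled rate, identify the causal effect.
Standardising the flipped-classroom section to the population prior GPA band mix: 0.577·324/400 + 0.423·9/50 = 0.544.

0.54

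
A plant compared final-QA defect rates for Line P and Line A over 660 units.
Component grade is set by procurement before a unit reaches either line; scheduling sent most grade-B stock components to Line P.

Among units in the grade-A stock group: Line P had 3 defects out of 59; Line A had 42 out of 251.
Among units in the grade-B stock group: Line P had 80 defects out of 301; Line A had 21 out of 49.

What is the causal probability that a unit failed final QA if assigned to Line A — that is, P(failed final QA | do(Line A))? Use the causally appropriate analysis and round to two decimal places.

0.31

The component grade-specific comparison favours Line P throughout, but the pooled figures favour Line A. The question is whether to condition on component grade.
Component grade satisfies the back-door criterion: it is not a descendant of the line, and it blocks the spurious path from line to outcome. Adjusting for it (i.e., using the within-component grade rates) gives the causal effect.
Standardising Line A to the population component grade mix: 0.470·42/251 + 0.530·21/49 = 0.306.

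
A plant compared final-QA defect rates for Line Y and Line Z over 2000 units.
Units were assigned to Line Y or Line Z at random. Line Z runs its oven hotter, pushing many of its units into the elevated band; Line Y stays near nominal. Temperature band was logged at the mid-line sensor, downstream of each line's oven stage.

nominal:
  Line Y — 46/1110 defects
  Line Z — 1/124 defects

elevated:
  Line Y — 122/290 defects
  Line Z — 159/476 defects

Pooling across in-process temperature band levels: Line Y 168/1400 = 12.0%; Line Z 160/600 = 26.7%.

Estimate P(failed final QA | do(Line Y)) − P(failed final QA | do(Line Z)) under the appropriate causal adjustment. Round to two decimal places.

In-process temperature band lies on the pathway line → in-process temperature band → outcome, so adjusting for it blocks the indirect effect. For the total causal effect of line, use the unadjusted pooled rates.
The causal difference is the pooled difference: 0.120 − 0.267 = -0.147.

-0.15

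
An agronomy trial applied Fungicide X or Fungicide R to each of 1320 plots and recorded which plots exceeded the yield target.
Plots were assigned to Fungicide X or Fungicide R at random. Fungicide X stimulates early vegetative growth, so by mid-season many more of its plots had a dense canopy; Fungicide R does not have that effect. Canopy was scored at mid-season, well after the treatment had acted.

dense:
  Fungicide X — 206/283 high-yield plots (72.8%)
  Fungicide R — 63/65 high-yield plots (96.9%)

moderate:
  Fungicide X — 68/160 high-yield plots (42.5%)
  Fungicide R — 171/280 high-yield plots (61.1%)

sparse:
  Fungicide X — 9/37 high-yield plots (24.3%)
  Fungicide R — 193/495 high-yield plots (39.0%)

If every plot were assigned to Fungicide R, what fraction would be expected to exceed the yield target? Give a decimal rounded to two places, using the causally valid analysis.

The mid-season canopy-specific comparison favours Fungicide R throughout, but the pooled figures favour Fungicide X. The question is whether to condition on mid-season canopy.
Mid-season canopy here is a post-treatment variable shaped by the fungicide; conditioning on it would introduce bias rather than remove it. The overall comparison is the causal one.
So P(outcome | do(Fungicide R)) is just the pooled rate for Fungicide R: 427/840 = 0.508.

0.51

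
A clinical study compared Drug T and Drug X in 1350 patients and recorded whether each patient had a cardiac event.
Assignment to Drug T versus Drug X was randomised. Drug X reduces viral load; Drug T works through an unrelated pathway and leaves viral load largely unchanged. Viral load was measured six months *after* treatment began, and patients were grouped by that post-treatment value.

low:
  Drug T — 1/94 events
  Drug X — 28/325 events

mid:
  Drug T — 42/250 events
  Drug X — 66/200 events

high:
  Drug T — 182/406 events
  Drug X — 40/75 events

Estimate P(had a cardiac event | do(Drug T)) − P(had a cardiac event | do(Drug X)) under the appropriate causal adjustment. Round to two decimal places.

Within every viral load level Drug T has the lower rate, yet pooled Drug X does — Simpson's reversal.
Viral load lies on the pathway drug → viral load → outcome, so adjusting for it blocks the indirect effect. For the total causal effect of drug, use the unadjusted pooled rates.
The causal difference is the pooled difference: 0.300 − 0.223 = +0.077.

+0.08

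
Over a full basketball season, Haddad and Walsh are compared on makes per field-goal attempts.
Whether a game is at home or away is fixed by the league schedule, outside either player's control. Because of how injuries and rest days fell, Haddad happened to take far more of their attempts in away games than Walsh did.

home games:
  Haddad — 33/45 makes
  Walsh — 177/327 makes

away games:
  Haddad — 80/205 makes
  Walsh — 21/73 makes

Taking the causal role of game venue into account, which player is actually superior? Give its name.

Haddad

Since game venue is a pre-existing factor (not a product of the player) and it affects the outcome on its own, it is a confounder. The stratified rates, not the pooled rate, identify the causal effect.
Within each level — home games: 73.3% vs 54.1%; away games: 39.0% vs 28.8% — Haddad is higher every time.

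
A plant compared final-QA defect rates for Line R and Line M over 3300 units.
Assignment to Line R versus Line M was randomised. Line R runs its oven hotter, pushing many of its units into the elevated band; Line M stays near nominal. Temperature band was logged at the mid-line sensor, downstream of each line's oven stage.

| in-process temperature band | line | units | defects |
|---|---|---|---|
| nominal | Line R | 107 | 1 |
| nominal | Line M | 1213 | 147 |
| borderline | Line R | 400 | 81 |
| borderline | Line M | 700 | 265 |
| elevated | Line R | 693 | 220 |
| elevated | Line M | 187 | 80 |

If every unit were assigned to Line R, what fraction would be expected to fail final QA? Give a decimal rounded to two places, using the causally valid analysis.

0.25

The distribution of in-process temperature band is itself part of what the line does — it is an intermediate outcome. Holding it fixed would remove that part of the effect; the total effect is the pooled difference.
So P(outcome | do(Line R)) is just the pooled rate for Line R: 302/1200 = 0.252.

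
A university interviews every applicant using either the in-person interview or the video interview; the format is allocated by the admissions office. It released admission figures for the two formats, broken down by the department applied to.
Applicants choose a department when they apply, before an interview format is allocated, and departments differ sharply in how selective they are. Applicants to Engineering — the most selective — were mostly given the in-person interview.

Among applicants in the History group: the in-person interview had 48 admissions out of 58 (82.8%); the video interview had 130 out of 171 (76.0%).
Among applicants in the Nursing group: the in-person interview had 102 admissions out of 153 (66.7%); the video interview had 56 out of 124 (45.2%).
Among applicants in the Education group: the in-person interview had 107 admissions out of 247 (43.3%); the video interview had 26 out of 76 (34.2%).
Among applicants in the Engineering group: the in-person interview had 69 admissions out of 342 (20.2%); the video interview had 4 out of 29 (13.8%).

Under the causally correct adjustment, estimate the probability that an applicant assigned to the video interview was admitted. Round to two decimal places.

Within every department level the in-person interview has the higher rate, yet pooled the video interview does — Simpson's reversal.
Nothing the interview format does changes department; the imbalance is an allocation artefact. With department also predicting the outcome, the pooled figure is confounded, and the within-stratum comparison is the causal one.
Standardising the video interview to the population department mix: 0.191·130/171 + 0.231·56/124 + 0.269·26/76 + 0.309·4/29 = 0.384.

0.38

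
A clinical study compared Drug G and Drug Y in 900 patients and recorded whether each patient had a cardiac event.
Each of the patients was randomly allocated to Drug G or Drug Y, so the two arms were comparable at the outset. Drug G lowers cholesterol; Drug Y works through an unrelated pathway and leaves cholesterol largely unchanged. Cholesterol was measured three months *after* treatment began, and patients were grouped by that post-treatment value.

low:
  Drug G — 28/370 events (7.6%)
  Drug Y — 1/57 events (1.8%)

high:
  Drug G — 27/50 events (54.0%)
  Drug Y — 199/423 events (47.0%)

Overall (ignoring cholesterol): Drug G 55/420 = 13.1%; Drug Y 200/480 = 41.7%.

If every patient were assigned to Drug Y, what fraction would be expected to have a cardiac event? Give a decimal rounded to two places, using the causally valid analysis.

0.42

Cholesterol is downstream of the drug. One should not condition on a consequence of treatment, so the overall rates are the right comparison.
So P(outcome | do(Drug Y)) is just the pooled rate for Drug Y: 200/480 = 0.417.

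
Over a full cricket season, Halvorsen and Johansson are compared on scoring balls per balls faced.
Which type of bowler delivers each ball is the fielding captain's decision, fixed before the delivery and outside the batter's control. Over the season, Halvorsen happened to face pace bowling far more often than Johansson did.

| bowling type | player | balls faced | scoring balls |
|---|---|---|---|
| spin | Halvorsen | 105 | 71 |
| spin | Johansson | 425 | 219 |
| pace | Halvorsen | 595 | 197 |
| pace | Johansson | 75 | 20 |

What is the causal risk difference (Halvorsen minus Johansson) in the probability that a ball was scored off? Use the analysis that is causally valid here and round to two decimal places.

Since bowling type is a pre-existing factor (not a product of the player) and it affects the outcome on its own, it is a confounder. The stratified rates, not the pooled rate, identify the causal effect.
Adjusting over the population distribution of bowling type: 0.442·(0.676−0.515) + 0.558·(0.331−0.267) = +0.107.

+0.11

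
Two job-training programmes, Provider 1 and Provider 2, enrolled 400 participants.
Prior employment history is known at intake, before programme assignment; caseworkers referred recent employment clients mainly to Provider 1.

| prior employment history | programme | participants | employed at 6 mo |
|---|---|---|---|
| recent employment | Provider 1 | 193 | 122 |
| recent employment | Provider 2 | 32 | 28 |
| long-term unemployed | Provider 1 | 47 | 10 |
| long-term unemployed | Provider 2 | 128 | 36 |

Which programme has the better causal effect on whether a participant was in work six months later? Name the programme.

Nothing the programme does changes prior employment history; the imbalance is an allocation artefact. With prior employment history also predicting the outcome, the pooled figure is confounded, and the within-stratum comparison is the causal one.
Within each level — recent employment: 63.2% vs 87.5%; long-term unemployed: 21.3% vs 28.1% — Provider 2 is higher every time.

Provider 2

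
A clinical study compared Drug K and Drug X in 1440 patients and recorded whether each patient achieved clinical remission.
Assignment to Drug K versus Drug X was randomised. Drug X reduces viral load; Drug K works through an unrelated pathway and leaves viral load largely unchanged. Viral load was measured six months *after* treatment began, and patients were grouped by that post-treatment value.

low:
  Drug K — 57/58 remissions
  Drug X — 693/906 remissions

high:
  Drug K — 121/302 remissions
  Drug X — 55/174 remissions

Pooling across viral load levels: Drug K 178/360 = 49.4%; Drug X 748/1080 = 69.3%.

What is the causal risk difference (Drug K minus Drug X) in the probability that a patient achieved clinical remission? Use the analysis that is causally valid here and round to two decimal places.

Viral load lies on the pathway drug → viral load → outcome, so adjusting for it blocks the indirect effect. For the total causal effect of drug, use the unadjusted pooled rates.
The causal difference is the pooled difference: 0.494 − 0.693 = -0.198.

-0.20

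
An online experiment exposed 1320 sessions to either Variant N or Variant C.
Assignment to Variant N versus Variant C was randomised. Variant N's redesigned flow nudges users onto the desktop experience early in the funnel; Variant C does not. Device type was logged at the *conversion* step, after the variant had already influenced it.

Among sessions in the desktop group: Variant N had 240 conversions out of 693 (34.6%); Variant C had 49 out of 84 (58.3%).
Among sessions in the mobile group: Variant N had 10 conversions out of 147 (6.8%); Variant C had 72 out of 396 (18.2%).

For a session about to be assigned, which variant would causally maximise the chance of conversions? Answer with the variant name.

Variant N

Device type here is a post-treatment variable shaped by the variant; conditioning on it would introduce bias rather than remove it. The overall comparison is the causal one.
Pooled: Variant N 29.8% vs Variant C 25.2%; Variant N is higher overall.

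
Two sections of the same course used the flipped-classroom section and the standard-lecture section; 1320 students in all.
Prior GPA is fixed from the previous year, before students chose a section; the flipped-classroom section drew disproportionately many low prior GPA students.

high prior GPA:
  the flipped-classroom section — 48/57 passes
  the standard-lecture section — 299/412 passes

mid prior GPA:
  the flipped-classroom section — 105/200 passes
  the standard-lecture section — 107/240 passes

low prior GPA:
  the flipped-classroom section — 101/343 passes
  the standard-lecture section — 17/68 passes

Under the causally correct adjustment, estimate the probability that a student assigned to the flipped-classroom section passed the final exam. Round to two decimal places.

Nothing the teaching method does changes prior GPA band; the imbalance is an allocation artefact. With prior GPA band also predicting the outcome, the pooled figure is confounded, and the within-stratum comparison is the causal one.
Standardising the flipped-classroom section to the population prior GPA band mix: 0.355·48/57 + 0.333·105/200 + 0.311·101/343 = 0.566.

0.57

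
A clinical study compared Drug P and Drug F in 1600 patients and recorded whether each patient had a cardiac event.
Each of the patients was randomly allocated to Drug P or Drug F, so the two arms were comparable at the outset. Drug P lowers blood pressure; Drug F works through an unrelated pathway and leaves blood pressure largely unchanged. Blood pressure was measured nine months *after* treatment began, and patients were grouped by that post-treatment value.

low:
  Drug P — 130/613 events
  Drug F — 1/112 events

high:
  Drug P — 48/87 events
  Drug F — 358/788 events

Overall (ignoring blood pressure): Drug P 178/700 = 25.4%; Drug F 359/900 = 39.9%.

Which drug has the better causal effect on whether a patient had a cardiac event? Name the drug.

The blood pressure-specific comparison favours Drug F throughout, but the pooled figures favour Drug P. The question is whether to condition on blood pressure.
Blood pressure lies on the pathway drug → blood pressure → outcome, so adjusting for it blocks the indirect effect. For the total causal effect of drug, use the unadjusted pooled rates.
Pooled: Drug P 25.4% vs Drug F 39.9%; Drug P is lower overall.

Drug P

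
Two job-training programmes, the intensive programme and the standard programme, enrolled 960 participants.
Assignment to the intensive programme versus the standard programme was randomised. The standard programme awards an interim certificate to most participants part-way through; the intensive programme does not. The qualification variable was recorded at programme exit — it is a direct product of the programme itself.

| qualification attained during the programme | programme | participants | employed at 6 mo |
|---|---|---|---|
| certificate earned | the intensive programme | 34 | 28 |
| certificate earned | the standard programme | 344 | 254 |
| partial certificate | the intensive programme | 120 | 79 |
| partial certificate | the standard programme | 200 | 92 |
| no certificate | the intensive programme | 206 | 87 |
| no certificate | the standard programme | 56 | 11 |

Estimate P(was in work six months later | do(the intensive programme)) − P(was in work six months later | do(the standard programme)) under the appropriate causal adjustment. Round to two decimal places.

the intensive programme is higher inside every qualification attained during the programme stratum but the standard programme is higher in aggregate. Whether to stratify depends on how qualification attained during the programme relates to the programme.
Qualification attained during the programme lies on the pathway programme → qualification attained during the programme → outcome, so adjusting for it blocks the indirect effect. For the total causal effect of programme, use the unadjusted pooled rates.
The causal difference is the pooled difference: 0.539 − 0.595 = -0.056.

-0.06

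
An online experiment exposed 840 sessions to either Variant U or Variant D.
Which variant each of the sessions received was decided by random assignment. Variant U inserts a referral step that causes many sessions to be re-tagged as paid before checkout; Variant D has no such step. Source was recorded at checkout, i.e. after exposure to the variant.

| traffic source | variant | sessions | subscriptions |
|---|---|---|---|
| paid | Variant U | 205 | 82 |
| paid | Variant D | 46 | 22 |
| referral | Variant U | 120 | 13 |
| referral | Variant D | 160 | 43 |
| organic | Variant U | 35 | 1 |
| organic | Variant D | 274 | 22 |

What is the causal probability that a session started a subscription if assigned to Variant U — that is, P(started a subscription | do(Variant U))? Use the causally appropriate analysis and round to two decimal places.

The traffic source-specific comparison favours Variant D throughout, but the pooled figures favour Variant U. The question is whether to condition on traffic source.
Traffic source here is a post-treatment variable shaped by the variant; conditioning on it would introduce bias rather than remove it. The overall comparison is the causal one.
So P(outcome | do(Variant U)) is just the pooled rate for Variant U: 96/360 = 0.267.

0.27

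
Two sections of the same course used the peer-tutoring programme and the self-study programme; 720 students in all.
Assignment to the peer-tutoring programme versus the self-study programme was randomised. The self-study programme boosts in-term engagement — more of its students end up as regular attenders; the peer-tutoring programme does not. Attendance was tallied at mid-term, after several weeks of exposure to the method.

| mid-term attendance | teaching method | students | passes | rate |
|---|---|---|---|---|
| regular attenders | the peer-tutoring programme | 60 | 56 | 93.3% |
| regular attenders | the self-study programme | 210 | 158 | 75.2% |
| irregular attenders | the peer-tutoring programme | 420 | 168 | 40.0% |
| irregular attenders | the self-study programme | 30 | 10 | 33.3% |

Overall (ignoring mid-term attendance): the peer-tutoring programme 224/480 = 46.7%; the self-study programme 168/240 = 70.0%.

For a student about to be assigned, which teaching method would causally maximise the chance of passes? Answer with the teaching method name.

Within every mid-term attendance level the peer-tutoring programme has the higher rate, yet pooled the self-study programme does — Simpson's reversal.
Mid-term attendance is downstream of the teaching method. One should not condition on a consequence of treatment, so the overall rates are the right comparison.
Pooled: the peer-tutoring programme 46.7% vs the self-study programme 70.0%; the self-study programme is higher overall.

the self-study programme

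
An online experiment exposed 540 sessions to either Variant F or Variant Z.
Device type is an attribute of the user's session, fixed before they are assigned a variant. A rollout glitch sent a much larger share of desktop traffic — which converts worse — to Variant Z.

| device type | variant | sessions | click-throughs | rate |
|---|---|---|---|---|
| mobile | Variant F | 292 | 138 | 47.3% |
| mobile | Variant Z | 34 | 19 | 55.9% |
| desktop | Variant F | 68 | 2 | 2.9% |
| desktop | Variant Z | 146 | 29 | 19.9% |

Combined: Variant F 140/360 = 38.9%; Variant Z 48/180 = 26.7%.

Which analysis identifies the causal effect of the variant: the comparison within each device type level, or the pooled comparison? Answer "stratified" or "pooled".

The device type-specific comparison favours Variant Z throughout, but the pooled figures favour Variant F. The question is whether to condition on device type.
Device type differs across variants for reasons unrelated to any effect of the variant itself, and it separately predicts the outcome — a classic confounder. We must compare within device type levels.
Within each level — mobile: 47.3% vs 55.9%; desktop: 2.9% vs 19.9% — Variant Z is higher every time.

stratified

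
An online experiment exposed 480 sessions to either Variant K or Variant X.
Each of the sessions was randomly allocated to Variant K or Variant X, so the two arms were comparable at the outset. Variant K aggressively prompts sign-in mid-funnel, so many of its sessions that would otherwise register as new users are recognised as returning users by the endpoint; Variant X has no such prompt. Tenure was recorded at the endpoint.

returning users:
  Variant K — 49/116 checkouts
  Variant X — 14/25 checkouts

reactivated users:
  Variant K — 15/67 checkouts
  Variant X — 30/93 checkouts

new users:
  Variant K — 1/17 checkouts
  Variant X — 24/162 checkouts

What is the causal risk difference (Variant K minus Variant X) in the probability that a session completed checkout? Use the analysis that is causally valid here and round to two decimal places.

+0.08

User tenure lies on the pathway variant → user tenure → outcome, so adjusting for it blocks the indirect effect. For the total causal effect of variant, use the unadjusted pooled rates.
The causal difference is the pooled difference: 0.325 − 0.243 = +0.082.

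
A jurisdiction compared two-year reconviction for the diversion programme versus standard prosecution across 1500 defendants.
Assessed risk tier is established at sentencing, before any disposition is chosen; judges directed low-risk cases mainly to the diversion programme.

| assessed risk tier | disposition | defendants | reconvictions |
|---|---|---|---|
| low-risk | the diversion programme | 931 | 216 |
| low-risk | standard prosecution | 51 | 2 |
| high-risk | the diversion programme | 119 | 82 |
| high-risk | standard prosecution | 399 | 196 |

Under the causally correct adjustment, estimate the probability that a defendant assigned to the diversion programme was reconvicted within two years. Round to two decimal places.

0.39

The assessed risk tier-specific comparison favours standard prosecution throughout, but the pooled figures favour the diversion programme. The question is whether to condition on assessed risk tier.
Here assessed risk tier is a common cause — it drives both which disposition a case falls under and the outcome. The crude comparison mixes populations; the stratum-specific rates are the causally relevant ones.
Standardising the diversion programme to the population assessed risk tier mix: 0.655·216/931 + 0.345·82/119 = 0.390.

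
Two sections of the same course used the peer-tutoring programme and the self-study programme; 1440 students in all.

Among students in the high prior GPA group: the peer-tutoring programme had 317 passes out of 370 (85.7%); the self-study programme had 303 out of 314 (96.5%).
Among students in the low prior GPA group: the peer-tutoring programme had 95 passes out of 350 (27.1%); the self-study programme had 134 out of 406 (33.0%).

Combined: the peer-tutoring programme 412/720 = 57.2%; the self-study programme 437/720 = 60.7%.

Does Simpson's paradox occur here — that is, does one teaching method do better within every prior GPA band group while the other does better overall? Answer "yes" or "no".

no

Within each prior GPA band level (high prior GPA 85.7% vs 96.5%; low prior GPA 27.1% vs 33.0%), the self-study programme has the higher rate every time. Pooled: 57.2% vs 60.7% — the self-study programme has the higher rate overall. They agree.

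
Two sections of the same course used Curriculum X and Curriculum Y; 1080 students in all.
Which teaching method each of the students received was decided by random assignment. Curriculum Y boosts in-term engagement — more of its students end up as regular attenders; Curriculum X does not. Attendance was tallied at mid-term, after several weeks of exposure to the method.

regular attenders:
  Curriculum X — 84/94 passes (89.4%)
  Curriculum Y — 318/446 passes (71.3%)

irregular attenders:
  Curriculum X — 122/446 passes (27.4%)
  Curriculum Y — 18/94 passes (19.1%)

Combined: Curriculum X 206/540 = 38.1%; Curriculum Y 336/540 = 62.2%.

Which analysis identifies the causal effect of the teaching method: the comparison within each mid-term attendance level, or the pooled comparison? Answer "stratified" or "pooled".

pooled

Mid-term attendance is downstream of the teaching method. One should not condition on a consequence of treatment, so the overall rates are the right comparison.
Pooled: Curriculum X 38.1% vs Curriculum Y 62.2%; Curriculum Y is higher overall.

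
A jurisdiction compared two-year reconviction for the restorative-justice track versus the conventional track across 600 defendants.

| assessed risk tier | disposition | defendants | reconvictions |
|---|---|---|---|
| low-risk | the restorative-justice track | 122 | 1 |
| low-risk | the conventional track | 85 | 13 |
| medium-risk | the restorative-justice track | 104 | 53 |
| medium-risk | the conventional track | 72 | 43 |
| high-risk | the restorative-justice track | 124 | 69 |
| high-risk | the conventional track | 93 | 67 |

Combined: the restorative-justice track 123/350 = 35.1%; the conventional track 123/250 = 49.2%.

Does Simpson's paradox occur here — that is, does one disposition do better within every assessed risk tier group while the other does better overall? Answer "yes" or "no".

Within each assessed risk tier level (low-risk 0.8% vs 15.3%; medium-risk 51.0% vs 59.7%; high-risk 55.6% vs 72.0%), the restorative-justice track has the lower rate every time. Pooled: 35.1% vs 49.2% — the restorative-justice track has the lower rate overall. They agree.

no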